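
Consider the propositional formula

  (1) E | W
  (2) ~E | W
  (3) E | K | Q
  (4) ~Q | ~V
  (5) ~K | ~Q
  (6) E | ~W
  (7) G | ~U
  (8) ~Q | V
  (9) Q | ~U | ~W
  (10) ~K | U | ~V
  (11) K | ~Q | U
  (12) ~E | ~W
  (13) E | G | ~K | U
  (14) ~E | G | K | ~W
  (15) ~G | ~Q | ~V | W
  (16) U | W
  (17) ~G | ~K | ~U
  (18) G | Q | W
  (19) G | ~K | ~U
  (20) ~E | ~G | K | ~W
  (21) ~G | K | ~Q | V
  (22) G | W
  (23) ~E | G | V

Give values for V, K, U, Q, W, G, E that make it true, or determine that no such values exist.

Case W = True:
  (E | ~W) forces E = True.
  Clause (~E | ~W) is falsified — contradiction.
Case W = False:
  (E | W) forces E = True.
  Clause (~E | W) is falsified — contradiction.
Both cases fail, so the formula is unsatisfiable.

Unsatisfiable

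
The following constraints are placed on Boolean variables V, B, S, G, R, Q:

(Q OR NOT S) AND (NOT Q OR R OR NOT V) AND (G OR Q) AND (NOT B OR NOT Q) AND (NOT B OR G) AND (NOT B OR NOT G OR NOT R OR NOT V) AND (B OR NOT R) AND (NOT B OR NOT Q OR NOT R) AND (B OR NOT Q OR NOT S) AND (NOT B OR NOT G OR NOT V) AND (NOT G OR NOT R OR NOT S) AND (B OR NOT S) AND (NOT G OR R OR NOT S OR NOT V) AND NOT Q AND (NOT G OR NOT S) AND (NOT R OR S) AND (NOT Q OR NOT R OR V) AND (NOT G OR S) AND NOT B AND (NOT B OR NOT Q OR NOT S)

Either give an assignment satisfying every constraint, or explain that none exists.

UNSATISFIABLE

Case Q = True:
  Clause (NOT Q) is falsified — contradiction.
Case Q = False:
  (Q OR NOT S) forces S = False.
  (G OR Q) forces G = True.
  Clause (NOT G OR S) is falsified — contradiction.
Both cases fail, so the formula is unsatisfiable.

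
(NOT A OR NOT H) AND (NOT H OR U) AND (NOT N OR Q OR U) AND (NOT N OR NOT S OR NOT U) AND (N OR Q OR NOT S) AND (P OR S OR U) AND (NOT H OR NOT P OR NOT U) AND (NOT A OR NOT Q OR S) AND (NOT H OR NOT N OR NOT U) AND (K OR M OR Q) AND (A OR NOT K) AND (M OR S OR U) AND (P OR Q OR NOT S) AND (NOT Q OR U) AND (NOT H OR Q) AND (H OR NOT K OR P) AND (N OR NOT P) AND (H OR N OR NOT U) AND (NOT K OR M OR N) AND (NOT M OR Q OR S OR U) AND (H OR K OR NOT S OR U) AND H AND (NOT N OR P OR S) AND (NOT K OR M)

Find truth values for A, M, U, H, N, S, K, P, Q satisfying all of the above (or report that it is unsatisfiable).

A = False, M = True, U = True, H = True, N = False, S = False, K = False, P = False, Q = True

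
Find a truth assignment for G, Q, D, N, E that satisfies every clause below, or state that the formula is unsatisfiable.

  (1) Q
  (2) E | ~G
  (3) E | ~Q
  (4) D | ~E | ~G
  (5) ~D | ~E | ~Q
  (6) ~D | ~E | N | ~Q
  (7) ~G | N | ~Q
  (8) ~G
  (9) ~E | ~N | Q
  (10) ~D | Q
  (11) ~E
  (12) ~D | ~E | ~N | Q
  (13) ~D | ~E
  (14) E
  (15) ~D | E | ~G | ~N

Case E = True:
  Clause (~E) is falsified — contradiction.
Case E = False:
  Clause (E) is falsified — contradiction.
Both cases fail, so the formula is unsatisfiable.

Unsatisfiable — no assignment works.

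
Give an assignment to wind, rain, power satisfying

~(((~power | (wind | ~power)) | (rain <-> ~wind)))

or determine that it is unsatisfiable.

wind=F, rain=F, power=T

  ~(((~power | (wind | ~power)) | (rain <-> ~wind))) = True
    (~power | (wind | ~power)) | (rain <-> ~wind) = False
      ~power | (wind | ~power) = False
        ~power = False
        wind | ~power = False
          ~power = False
      rain <-> ~wind = False
        ~wind = True
The formula evaluates to True.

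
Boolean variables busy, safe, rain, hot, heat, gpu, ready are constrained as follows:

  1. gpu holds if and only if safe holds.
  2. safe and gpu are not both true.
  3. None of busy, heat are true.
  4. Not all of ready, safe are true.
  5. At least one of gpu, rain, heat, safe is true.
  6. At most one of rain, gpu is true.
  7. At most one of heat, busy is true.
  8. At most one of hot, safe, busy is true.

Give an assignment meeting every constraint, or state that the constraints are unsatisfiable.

busy=F, safe=F, rain=T, hot=T, heat=F, gpu=F, ready=F

  (1) gpu=F, safe=F — same ✓
  (2) safe=F, gpu=F — not both ✓
  (3) {busy, heat}: 0 true — none ✓
  (4) {ready, safe}: 0/2 true — not all ✓
  (5) {gpu, rain, heat, safe}: 1 true — at least one ✓
  (6) {rain, gpu}: 1 true — at most one ✓
  (7) {heat, busy}: 0 true — at most one ✓
  (8) {hot, safe, busy}: 1 true — at most one ✓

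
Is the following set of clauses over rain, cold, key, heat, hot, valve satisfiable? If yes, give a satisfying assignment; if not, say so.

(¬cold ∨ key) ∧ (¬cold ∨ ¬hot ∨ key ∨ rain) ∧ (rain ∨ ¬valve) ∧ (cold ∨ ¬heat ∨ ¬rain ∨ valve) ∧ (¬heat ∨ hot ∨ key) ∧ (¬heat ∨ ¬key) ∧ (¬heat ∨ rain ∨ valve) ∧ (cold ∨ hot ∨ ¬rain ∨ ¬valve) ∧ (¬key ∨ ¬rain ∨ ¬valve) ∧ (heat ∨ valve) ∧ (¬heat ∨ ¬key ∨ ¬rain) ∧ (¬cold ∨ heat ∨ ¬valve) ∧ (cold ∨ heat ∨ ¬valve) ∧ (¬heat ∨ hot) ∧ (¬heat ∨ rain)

rain: True, cold: False, key: False, heat: True, hot: True, valve: True

Try rain = False:
  (rain ∨ ¬valve) forces valve = False.
  (¬heat ∨ rain ∨ valve) forces heat = False.
  clause (heat ∨ valve) is falsified — backtrack.
So rain = True.
Set cold = False.
Try key = True:
  (¬heat ∨ ¬key) forces heat = False.
  (¬key ∨ ¬rain ∨ ¬valve) forces valve = False.
  clause (heat ∨ valve) is falsified — backtrack.
So key = False.
Set heat = True.
  then (cold ∨ ¬heat ∨ ¬rain ∨ valve) forces valve = True.
  then (¬heat ∨ hot ∨ key) forces hot = True.
All clauses satisfied.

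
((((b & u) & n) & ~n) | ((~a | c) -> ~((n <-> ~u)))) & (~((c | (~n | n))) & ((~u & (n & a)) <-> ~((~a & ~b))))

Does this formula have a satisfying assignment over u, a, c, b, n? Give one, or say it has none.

No satisfying assignment exists.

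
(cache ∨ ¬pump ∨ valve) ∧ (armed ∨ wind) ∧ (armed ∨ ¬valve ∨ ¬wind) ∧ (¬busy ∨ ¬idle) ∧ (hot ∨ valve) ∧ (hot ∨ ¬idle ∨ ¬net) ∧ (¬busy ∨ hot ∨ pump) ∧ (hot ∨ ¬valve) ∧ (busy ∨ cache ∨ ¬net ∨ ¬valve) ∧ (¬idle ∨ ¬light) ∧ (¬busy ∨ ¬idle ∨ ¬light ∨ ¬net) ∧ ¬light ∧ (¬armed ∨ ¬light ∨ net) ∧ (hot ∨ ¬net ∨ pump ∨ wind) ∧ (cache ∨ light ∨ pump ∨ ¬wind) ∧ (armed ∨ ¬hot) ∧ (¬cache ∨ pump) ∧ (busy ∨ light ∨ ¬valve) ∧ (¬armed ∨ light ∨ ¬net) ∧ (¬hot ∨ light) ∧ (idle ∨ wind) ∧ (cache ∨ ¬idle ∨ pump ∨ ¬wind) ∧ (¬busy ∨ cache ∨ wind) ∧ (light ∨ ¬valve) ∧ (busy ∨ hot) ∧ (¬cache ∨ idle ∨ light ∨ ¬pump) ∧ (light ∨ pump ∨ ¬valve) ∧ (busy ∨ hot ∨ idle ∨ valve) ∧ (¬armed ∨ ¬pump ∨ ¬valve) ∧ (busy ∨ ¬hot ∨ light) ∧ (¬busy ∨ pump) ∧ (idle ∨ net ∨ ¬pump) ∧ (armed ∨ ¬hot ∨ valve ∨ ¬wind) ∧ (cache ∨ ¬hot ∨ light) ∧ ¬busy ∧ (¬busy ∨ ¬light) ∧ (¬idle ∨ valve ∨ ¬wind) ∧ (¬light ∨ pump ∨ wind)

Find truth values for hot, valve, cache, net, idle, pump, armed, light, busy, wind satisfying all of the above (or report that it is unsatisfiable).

Unsatisfiable — no assignment works.

Case hot = True:
  (¬light) forces light = False.
  Clause (¬hot ∨ light) is falsified — contradiction.
Case hot = False:
  (hot ∨ valve) forces valve = True.
  Clause (hot ∨ ¬valve) is falsified — contradiction.
Both cases fail, so the formula is unsatisfiable.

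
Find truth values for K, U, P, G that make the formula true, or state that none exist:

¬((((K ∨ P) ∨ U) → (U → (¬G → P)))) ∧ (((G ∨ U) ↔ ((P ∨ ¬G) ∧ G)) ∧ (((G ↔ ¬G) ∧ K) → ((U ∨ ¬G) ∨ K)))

Case U = True: the formula simplifies to ¬((¬G → P)) ∧ ((P ∨ ¬G) ∧ G).
  G = True: the conjunct ¬((¬G → P)) becomes ¬((False → P)) = False.
  G = False: the conjunct G is False.
Case U = False: the conjunct ¬((((K ∨ P) ∨ U) → (U → (¬G → P)))) becomes ¬(((K ∨ P) → True)) = False.
Both cases fail — unsatisfiable.

The formula is unsatisfiable.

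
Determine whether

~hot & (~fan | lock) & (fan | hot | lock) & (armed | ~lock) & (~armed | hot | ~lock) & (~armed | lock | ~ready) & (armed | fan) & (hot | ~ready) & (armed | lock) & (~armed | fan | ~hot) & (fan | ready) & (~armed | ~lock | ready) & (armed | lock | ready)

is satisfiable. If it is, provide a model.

No satisfying assignment exists.

Case hot = True:
  Clause (~hot) is falsified — contradiction.
Case hot = False:
  (hot | ~ready) forces ready = False.
  (fan | ready) forces fan = True.
  (~fan | lock) forces lock = True.
  (armed | ~lock) forces armed = True.
  Clause (~armed | hot | ~lock) is falsified — contradiction.
Both cases fail, so the formula is unsatisfiable.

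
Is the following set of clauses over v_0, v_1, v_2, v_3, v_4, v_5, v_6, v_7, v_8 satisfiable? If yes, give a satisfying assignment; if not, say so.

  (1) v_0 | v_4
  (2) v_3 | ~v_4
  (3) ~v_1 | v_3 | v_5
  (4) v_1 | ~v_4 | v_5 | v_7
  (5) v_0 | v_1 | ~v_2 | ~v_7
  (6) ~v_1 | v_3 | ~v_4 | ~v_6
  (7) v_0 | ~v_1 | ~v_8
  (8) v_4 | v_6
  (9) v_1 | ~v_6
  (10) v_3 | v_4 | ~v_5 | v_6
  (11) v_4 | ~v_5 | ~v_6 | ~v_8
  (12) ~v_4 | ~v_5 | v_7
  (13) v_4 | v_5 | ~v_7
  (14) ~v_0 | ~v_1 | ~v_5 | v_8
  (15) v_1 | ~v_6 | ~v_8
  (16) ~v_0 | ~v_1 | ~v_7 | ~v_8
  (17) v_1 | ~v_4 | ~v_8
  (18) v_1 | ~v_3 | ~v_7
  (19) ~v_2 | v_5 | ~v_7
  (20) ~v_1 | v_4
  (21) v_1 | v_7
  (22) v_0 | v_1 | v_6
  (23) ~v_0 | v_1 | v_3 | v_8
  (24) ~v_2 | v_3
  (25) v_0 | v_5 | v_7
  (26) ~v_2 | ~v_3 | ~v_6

Set v_0 = True.
Set v_1 = True.
  then (~v_1 | v_4) forces v_4 = True.
  then (v_3 | ~v_4) forces v_3 = True.
Set v_2 = False.
Set v_5 = False.
Set v_6 = False.
Set v_7 = False.
Set v_8 = True.
All clauses satisfied.

v_0 = True, v_1 = True, v_2 = False, v_3 = True, v_4 = True, v_5 = False, v_6 = False, v_7 = False, v_8 = True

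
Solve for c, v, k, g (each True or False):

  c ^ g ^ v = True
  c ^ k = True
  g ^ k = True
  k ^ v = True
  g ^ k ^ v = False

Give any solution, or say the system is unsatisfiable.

c = True, v = True, k = False, g = True

c ^ g ^ v = T ^ T ^ T = True ✓
c ^ k = T ^ F = True ✓
g ^ k = T ^ F = True ✓
k ^ v = F ^ T = True ✓
g ^ k ^ v = T ^ F ^ T = False ✓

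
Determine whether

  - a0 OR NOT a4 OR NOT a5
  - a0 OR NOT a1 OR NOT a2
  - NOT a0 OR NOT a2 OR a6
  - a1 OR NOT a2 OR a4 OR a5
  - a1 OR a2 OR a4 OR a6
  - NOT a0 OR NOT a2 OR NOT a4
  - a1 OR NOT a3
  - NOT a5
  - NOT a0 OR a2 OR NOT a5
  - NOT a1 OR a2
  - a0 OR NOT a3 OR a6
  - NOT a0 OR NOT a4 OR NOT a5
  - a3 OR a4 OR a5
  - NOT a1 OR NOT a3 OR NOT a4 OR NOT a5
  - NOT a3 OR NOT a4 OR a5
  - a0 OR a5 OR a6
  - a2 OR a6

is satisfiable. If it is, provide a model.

Unit clause (NOT a5) forces a5 = False.
Set a0 = False.
  then (a0 OR a5 OR a6) forces a6 = True.
Try a1 = True:
  (a0 OR NOT a1 OR NOT a2) forces a2 = False.
  clause (NOT a1 OR a2) is falsified — backtrack.
So a1 = False.
  then (a1 OR NOT a3) forces a3 = False.
  then (a3 OR a4 OR a5) forces a4 = True.
Set a2 = False.
All clauses satisfied.

a0: False, a1: False, a2: False, a3: False, a4: True, a5: False, a6: True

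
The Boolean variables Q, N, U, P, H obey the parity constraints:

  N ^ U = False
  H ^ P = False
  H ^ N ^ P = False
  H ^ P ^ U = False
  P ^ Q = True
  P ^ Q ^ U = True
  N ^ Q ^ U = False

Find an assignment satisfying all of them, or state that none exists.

Q = False; N = False; U = False; P = True; H = True

N ^ U = F ^ F = False ✓
H ^ P = T ^ T = False ✓
H ^ N ^ P = T ^ F ^ T = False ✓
H ^ P ^ U = T ^ T ^ F = False ✓
P ^ Q = T ^ F = True ✓
P ^ Q ^ U = T ^ F ^ F = True ✓
N ^ Q ^ U = F ^ F ^ F = False ✓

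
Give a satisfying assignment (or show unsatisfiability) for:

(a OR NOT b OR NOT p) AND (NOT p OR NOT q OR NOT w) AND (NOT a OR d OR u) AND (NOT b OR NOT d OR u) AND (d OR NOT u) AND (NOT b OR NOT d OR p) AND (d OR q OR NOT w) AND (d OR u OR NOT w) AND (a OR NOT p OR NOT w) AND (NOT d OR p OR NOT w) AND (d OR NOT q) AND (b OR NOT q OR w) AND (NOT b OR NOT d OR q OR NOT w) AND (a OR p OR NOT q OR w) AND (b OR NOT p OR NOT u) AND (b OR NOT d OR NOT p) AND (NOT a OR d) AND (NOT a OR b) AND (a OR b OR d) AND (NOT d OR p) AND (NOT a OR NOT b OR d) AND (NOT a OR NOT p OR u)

b = True, a = True, u = True, w = False, p = True, q = False, d = True

Try b = False:
  (NOT a OR b) forces a = False.
  (a OR b OR d) forces d = True.
  (b OR NOT d OR NOT p) forces p = False.
  clause (NOT d OR p) is falsified — backtrack.
So b = True.
Set a = True.
  then (NOT a OR d) forces d = True.
  then (NOT d OR p) forces p = True.
  then (NOT a OR NOT p OR u) forces u = True.
Try w = True:
  (NOT p OR NOT q OR NOT w) forces q = False.
  clause (NOT b OR NOT d OR q OR NOT w) is falsified — backtrack.
So w = False.
Set q = False.
All clauses satisfied.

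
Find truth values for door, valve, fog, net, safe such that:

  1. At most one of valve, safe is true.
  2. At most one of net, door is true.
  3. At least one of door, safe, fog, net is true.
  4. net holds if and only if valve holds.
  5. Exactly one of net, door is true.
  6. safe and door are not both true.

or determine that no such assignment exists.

door = True, valve = False, fog = False, net = False, safe = False

  (1) {valve, safe}: 0 true — at most one ✓
  (2) {net, door}: 1 true — at most one ✓
  (3) {door, safe, fog, net}: 1 true — at least one ✓
  (4) net=F, valve=F — same ✓
  (5) {net, door}: 1 true — exactly one ✓
  (6) safe=F, door=T — not both ✓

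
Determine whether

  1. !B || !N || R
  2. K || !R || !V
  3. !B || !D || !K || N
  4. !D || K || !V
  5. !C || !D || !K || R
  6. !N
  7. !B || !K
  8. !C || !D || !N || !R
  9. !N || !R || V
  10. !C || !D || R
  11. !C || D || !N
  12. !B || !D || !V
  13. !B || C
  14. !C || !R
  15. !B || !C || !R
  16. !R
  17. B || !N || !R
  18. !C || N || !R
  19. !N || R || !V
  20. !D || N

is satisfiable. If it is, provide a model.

Unit clause (!N) forces N = False.
Unit clause (!R) forces R = False.
In (!D || N) only !D is left, so D = False.
Set C = True.
Set K = False.
Set B = True.
Set V = False.
All clauses satisfied.

C = True; K = False; N = False; B = True; V = False; D = False; R = False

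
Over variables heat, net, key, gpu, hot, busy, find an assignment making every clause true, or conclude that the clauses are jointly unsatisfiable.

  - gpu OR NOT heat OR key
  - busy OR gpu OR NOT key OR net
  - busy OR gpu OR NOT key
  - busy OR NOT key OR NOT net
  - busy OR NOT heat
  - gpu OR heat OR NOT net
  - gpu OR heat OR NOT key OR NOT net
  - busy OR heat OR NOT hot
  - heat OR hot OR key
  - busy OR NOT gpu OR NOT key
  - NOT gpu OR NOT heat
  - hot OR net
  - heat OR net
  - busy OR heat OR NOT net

heat: True, net: True, key: True, gpu: False, hot: False, busy: True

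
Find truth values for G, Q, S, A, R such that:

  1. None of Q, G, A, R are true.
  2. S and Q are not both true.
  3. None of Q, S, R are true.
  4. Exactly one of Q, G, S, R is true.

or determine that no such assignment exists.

UNSATISFIABLE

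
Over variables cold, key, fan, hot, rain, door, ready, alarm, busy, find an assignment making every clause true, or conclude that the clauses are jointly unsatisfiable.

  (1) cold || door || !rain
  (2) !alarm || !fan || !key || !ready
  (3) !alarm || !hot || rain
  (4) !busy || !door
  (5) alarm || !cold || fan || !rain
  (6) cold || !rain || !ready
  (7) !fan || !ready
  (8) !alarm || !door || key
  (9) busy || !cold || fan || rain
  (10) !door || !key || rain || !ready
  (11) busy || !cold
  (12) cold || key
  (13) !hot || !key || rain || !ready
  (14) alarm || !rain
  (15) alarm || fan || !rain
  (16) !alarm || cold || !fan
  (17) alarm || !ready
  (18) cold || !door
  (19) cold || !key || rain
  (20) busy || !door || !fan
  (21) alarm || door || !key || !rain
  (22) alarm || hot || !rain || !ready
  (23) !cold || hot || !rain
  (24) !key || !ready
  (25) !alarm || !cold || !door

cold: True, key: True, fan: False, hot: False, rain: False, door: False, ready: False, alarm: False, busy: True

Set cold = True.
  then (busy || !cold) forces busy = True.
  then (!busy || !door) forces door = False.
Set key = True.
  then (!key || !ready) forces ready = False.
Set fan = False.
Set hot = False.
  then (!cold || hot || !rain) forces rain = False.
Set alarm = False.
All clauses satisfied.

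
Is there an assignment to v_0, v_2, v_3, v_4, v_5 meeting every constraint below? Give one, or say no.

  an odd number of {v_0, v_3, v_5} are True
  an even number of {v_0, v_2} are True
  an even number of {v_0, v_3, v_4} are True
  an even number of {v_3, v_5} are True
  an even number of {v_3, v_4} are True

The formula is unsatisfiable.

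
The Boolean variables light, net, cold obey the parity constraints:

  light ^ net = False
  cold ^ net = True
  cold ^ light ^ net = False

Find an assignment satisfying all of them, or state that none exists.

light: True; net: True; cold: False

light ^ net = T ^ T = False ✓
cold ^ net = F ^ T = True ✓
cold ^ light ^ net = F ^ T ^ T = False ✓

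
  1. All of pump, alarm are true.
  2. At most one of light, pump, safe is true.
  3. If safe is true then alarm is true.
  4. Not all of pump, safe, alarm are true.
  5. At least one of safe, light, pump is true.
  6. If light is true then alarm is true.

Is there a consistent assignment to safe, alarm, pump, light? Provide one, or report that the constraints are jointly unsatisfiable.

safe = False, alarm = True, pump = True, light = False

  (1) {pump, alarm}: all 2 true ✓
  (2) {light, pump, safe}: 1 true — at most one ✓
  (3) safe=F ⇒ alarm: vacuous ✓
  (4) {pump, safe, alarm}: 2/3 true — not all ✓
  (5) {safe, light, pump}: 1 true — at least one ✓
  (6) light=F ⇒ alarm: vacuous ✓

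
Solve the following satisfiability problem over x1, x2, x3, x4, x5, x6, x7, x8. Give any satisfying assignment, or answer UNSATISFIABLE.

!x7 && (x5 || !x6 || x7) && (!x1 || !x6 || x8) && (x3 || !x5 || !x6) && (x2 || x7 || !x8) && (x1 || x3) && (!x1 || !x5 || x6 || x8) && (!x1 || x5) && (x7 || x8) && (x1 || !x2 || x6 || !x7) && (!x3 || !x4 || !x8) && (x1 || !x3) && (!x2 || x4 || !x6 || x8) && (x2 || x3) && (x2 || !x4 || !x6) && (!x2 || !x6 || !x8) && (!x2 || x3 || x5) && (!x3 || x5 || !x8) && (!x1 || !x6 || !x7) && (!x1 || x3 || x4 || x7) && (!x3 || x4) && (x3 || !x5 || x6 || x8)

x1: True, x2: True, x3: False, x4: True, x5: True, x6: False, x7: False, x8: True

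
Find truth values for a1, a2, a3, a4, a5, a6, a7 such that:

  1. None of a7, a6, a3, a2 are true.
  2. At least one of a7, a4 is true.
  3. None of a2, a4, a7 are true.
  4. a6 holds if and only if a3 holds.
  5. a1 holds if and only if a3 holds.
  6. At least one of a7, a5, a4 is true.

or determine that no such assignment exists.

The formula is unsatisfiable.

Case a4 = True:
  Constraint (3) is violated (a4=T) — contradiction.
Case a4 = False:
  (1) forces a7 = False.
  Constraint (2) is violated (a7=F, a4=F) — contradiction.
Both cases fail — unsatisfiable.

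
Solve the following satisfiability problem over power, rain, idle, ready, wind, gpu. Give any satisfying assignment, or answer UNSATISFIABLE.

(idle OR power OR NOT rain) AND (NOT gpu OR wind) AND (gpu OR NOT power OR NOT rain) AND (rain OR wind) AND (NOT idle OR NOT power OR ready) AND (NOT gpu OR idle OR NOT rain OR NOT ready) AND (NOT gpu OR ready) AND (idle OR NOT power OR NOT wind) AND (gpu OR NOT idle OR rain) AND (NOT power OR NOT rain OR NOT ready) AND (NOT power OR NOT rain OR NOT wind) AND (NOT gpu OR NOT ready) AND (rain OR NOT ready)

Set power = False.
Set rain = True.
  then (idle OR power OR NOT rain) forces idle = True.
Set ready = True.
  then (NOT gpu OR NOT ready) forces gpu = False.
Set wind = False.
All clauses satisfied.

power = False, rain = True, idle = True, ready = True, wind = False, gpu = False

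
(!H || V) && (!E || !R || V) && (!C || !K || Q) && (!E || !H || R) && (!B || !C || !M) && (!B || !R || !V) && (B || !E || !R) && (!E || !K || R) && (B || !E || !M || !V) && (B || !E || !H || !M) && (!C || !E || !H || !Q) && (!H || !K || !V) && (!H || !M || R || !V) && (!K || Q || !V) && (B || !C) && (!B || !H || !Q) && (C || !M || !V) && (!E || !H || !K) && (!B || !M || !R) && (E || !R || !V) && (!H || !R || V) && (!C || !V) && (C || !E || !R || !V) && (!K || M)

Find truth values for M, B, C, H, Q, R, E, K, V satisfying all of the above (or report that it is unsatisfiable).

M = True, B = False, C = False, H = False, Q = True, R = True, E = False, K = True, V = False

Set M = True.
Set B = False.
  then (B || !C) forces C = False.
  then (C || !M || !V) forces V = False.
  then (!H || V) forces H = False.
Set Q = True.
Set R = True.
  then (!E || !R || V) forces E = False.
Set K = True.
All clauses satisfied.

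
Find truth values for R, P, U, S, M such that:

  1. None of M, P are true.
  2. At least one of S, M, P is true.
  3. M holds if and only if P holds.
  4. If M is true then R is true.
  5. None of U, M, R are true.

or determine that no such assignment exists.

R: False, P: False, U: False, S: True, M: False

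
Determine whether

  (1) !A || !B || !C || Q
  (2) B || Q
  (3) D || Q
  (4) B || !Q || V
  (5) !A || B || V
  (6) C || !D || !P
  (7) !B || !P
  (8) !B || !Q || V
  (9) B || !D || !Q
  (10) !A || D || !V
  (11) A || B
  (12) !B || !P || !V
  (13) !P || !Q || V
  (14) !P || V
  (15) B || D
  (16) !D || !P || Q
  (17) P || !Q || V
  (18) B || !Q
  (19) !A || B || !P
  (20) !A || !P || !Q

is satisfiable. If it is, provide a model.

Q = False; P = False; A = False; D = True; B = True; V = False; C = True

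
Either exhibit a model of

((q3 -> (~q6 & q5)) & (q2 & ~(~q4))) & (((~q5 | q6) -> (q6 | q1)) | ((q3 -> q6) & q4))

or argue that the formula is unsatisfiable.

q1=T, q2=T, q3=F, q4=T, q5=T, q6=T

  (q3 -> (~q6 & q5)) & (q2 & ~(~q4)) = True
    q3 -> (~q6 & q5) = True
      ~q6 & q5 = False
        ~q6 = False
    q2 & ~(~q4) = True
      ~(~q4) = True
        ~q4 = False
  ((~q5 | q6) -> (q6 | q1)) | ((q3 -> q6) & q4) = True
    (~q5 | q6) -> (q6 | q1) = True
      ~q5 | q6 = True
        ~q5 = False
      q6 | q1 = True
    (q3 -> q6) & q4 = True
      q3 -> q6 = True
Both conjuncts True, so the formula holds.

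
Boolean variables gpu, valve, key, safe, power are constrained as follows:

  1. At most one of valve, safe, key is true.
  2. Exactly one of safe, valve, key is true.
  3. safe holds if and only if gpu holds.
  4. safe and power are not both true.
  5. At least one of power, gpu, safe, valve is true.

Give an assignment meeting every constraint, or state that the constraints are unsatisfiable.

gpu = True, valve = False, key = False, safe = True, power = False

  (1) {valve, safe, key}: 1 true — at most one ✓
  (2) {safe, valve, key}: 1 true — exactly one ✓
  (3) safe=T, gpu=T — same ✓
  (4) safe=T, power=F — not both ✓
  (5) {power, gpu, safe, valve}: 2 true — at least one ✓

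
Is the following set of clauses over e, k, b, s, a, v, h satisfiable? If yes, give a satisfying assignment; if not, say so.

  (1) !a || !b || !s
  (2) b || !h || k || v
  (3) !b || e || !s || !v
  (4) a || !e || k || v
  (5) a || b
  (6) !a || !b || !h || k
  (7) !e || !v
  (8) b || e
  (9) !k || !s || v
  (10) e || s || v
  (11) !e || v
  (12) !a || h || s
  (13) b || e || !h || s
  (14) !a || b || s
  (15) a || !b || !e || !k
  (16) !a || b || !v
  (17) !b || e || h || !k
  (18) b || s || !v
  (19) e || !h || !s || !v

e: False, k: False, b: True, s: False, a: False, v: True, h: False

Try e = True:
  (!e || !v) forces v = False.
  clause (!e || v) is falsified — backtrack.
So e = False.
  then (b || e) forces b = True.
Set k = False.
Set s = False.
  then (e || s || v) forces v = True.
Set a = False.
Set h = False.
All clauses satisfied.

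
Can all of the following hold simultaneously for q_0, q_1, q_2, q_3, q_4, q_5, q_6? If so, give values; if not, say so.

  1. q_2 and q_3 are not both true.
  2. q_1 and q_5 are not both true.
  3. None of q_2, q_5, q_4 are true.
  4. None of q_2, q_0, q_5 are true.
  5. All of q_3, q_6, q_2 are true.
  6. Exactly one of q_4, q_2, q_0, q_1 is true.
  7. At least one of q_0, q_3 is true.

Case q_2 = True:
  Constraint (3) is violated (q_2=T) — contradiction.
Case q_2 = False:
  Constraint (5) is violated (q_2=F) — contradiction.
Both cases fail — unsatisfiable.

No satisfying assignment exists.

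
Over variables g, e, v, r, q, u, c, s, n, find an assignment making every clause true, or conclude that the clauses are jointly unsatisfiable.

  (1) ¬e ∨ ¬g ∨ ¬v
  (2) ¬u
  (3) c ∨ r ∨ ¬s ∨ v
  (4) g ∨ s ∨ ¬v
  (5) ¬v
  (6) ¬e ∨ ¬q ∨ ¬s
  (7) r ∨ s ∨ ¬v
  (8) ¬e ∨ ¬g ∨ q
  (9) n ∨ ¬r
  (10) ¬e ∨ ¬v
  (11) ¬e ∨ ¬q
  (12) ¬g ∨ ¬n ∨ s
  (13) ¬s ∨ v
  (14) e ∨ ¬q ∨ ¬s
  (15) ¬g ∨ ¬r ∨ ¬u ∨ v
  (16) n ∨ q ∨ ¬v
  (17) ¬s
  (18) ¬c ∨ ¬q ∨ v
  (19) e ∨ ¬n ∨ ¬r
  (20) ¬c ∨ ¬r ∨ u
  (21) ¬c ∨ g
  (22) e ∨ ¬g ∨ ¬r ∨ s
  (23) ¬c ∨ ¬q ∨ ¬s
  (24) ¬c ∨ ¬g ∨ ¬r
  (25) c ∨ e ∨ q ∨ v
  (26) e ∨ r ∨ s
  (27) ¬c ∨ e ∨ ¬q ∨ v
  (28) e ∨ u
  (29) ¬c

Unit clause (¬u) forces u = False.
Unit clause (¬v) forces v = False.
In (¬s ∨ v) only ¬s is left, so s = False.
In (e ∨ u) only e is left, so e = True.
Unit clause (¬c) forces c = False.
In (¬e ∨ ¬q) only ¬q is left, so q = False.
In (¬e ∨ ¬g ∨ q) only ¬g is left, so g = False.
Set r = False.
Set n = True.
All clauses satisfied.

g = False; e = True; v = False; r = False; q = False; u = False; c = False; s = False; n = True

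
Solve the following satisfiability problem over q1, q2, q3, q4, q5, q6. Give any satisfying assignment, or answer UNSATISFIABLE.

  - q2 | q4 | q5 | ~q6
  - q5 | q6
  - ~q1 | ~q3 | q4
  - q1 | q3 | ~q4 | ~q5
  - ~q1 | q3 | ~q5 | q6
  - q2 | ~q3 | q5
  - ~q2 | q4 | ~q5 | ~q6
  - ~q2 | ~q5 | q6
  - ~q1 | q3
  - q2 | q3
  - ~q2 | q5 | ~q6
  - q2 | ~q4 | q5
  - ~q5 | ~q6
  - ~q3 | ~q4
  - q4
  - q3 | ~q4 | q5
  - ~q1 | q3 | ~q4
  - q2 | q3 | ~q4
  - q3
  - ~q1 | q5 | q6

Case q3 = True:
  (~q3 | ~q4) forces q4 = False.
  Clause (q4) is falsified — contradiction.
Case q3 = False:
  Clause (q3) is falsified — contradiction.
Both cases fail, so the formula is unsatisfiable.

No satisfying assignment exists.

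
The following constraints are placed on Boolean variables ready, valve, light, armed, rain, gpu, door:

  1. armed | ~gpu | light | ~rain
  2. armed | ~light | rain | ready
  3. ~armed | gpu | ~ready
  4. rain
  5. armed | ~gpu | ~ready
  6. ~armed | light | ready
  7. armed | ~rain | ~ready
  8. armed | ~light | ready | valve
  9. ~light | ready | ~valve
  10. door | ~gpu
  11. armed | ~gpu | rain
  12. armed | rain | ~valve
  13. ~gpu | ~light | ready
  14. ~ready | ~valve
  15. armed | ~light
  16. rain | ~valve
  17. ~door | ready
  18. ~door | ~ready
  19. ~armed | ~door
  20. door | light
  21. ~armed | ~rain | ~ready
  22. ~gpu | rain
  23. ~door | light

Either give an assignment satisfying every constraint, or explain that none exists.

ready=F, valve=F, light=T, armed=T, rain=T, gpu=F, door=F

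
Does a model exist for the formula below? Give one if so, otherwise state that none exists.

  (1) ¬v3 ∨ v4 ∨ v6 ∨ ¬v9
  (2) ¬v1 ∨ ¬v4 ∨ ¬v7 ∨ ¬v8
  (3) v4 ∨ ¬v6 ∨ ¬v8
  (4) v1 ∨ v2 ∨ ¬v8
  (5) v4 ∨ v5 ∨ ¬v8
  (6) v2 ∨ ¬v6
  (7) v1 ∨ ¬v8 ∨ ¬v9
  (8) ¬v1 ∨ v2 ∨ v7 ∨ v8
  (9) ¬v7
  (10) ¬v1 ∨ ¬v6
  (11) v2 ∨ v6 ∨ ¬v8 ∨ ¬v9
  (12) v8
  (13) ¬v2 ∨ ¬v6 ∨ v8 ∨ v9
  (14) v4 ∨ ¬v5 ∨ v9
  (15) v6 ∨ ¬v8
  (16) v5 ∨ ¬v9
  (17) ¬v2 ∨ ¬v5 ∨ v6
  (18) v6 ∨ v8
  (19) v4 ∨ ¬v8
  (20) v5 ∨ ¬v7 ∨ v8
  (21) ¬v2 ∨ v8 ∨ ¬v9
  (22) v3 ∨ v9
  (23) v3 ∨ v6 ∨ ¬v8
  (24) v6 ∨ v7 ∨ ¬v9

Unit clause (¬v7) forces v7 = False.
Unit clause (v8) forces v8 = True.
In (v6 ∨ ¬v8) only v6 is left, so v6 = True.
In (v4 ∨ ¬v8) only v4 is left, so v4 = True.
In (v2 ∨ ¬v6) only v2 is left, so v2 = True.
In (¬v1 ∨ ¬v6) only ¬v1 is left, so v1 = False.
In (v1 ∨ ¬v8 ∨ ¬v9) only ¬v9 is left, so v9 = False.
In (v3 ∨ v9) only v3 is left, so v3 = True.
Set v5 = True.
All clauses satisfied.

v1 = False; v2 = True; v3 = True; v4 = True; v5 = True; v6 = True; v7 = False; v8 = True; v9 = False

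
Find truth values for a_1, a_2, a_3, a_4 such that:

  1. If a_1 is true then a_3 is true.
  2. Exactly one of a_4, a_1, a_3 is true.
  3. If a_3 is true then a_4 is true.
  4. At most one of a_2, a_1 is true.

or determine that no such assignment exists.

a_1=F, a_2=F, a_3=F, a_4=T

  (1) a_1=F ⇒ a_3: vacuous ✓
  (2) {a_4, a_1, a_3}: 1 true — exactly one ✓
  (3) a_3=F ⇒ a_4: vacuous ✓
  (4) {a_2, a_1}: 0 true — at most one ✓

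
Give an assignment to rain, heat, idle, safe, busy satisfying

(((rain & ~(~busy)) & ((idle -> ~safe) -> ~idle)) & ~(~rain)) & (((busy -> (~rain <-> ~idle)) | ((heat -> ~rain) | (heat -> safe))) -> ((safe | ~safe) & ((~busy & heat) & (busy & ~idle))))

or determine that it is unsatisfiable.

rain: True, heat: True, idle: False, safe: False, busy: True

  ((rain & ~(~busy)) & ((idle -> ~safe) -> ~idle)) & ~(~rain) = True
    (rain & ~(~busy)) & ((idle -> ~safe) -> ~idle) = True
      rain & ~(~busy) = True
        ~(~busy) = True
          ~busy = False
      (idle -> ~safe) -> ~idle = True
        idle -> ~safe = True
          ~safe = True
        ~idle = True
    ~(~rain) = True
      ~rain = False
  ((busy -> (~rain <-> ~idle)) | ((heat -> ~rain) | (heat -> safe))) -> ((safe | ~safe) & ((~busy & heat) & (busy & ~idle))) = True
    (busy -> (~rain <-> ~idle)) | ((heat -> ~rain) | (heat -> safe)) = False
      busy -> (~rain <-> ~idle) = False
        ~rain <-> ~idle = False
          ~rain = False
          ~idle = True
      (heat -> ~rain) | (heat -> safe) = False
        heat -> ~rain = False
          ~rain = False
        heat -> safe = False
    (safe | ~safe) & ((~busy & heat) & (busy & ~idle)) = False
      safe | ~safe = True
        ~safe = True
      (~busy & heat) & (busy & ~idle) = False
        ~busy & heat = False
          ~busy = False
        busy & ~idle = True
          ~idle = True
Both conjuncts True, so the formula holds.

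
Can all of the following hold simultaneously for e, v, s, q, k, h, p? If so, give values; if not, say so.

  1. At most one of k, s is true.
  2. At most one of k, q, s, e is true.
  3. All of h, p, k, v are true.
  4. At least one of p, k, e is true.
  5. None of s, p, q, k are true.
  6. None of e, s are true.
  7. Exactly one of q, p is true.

Case k = True:
  Constraint (5) is violated (k=T) — contradiction.
Case k = False:
  Constraint (3) is violated (k=F) — contradiction.
Both cases fail — unsatisfiable.

No satisfying assignment exists.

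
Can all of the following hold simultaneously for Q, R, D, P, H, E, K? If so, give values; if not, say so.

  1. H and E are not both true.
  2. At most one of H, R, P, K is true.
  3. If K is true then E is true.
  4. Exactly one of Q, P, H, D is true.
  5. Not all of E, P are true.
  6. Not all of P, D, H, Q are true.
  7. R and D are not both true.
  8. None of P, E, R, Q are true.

Q: False, R: False, D: True, P: False, H: False, E: False, K: False

  (1) H=F, E=F — not both ✓
  (2) {H, R, P, K}: 0 true — at most one ✓
  (3) K=F ⇒ E: vacuous ✓
  (4) {Q, P, H, D}: 1 true — exactly one ✓
  (5) {E, P}: 0/2 true — not all ✓
  (6) {P, D, H, Q}: 1/4 true — not all ✓
  (7) R=F, D=T — not both ✓
  (8) {P, E, R, Q}: 0 true — none ✓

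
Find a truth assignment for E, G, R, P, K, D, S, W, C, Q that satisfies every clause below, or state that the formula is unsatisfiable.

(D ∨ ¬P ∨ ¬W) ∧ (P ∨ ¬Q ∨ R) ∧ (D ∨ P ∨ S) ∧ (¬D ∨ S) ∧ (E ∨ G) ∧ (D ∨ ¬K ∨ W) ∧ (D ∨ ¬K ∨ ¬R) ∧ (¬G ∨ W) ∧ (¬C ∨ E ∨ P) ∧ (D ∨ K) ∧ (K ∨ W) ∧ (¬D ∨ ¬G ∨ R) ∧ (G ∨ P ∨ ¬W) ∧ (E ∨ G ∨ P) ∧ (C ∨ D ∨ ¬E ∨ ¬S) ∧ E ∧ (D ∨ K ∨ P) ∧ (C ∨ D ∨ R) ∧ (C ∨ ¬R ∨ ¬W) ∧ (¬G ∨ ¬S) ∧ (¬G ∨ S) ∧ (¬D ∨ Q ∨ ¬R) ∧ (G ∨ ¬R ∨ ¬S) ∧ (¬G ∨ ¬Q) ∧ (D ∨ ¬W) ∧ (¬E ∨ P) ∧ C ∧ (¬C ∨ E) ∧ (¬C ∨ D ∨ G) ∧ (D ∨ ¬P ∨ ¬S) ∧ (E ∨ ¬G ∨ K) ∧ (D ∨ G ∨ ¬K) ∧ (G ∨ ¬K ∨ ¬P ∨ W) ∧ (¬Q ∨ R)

Unit clause (E) forces E = True.
In (¬E ∨ P) only P is left, so P = True.
Unit clause (C) forces C = True.
Try G = True:
  (¬G ∨ W) forces W = True.
  (D ∨ ¬P ∨ ¬W) forces D = True.
  (¬D ∨ S) forces S = True.
  clause (¬G ∨ ¬S) is falsified — backtrack.
So G = False.
  then (¬C ∨ D ∨ G) forces D = True.
  then (¬D ∨ S) forces S = True.
  then (G ∨ ¬R ∨ ¬S) forces R = False.
  then (¬Q ∨ R) forces Q = False.
Set K = True.
  then (G ∨ ¬K ∨ ¬P ∨ W) forces W = True.
All clauses satisfied.

E = True, G = False, R = False, P = True, K = True, D = True, S = True, W = True, C = True, Q = False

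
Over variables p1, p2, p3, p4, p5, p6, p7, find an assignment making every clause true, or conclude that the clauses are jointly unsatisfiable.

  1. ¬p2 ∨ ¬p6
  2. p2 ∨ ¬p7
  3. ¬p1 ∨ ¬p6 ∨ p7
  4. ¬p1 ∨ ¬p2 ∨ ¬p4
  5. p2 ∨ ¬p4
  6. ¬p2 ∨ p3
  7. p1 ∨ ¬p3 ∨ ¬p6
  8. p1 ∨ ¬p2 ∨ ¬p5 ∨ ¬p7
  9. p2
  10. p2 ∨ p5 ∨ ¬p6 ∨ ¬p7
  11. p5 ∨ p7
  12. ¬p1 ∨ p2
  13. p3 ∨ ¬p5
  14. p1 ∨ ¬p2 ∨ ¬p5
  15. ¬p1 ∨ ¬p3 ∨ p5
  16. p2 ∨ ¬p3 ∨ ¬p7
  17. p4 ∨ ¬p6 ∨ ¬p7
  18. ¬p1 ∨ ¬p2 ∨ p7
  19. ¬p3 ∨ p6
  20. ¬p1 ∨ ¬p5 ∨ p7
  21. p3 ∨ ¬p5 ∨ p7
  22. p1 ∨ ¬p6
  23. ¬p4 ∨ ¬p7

No satisfying assignment exists.

Case p2 = True:
  (¬p2 ∨ ¬p6) forces p6 = False.
  (¬p2 ∨ p3) forces p3 = True.
  Clause (¬p3 ∨ p6) is falsified — contradiction.
Case p2 = False:
  Clause (p2) is falsified — contradiction.
Both cases fail, so the formula is unsatisfiable.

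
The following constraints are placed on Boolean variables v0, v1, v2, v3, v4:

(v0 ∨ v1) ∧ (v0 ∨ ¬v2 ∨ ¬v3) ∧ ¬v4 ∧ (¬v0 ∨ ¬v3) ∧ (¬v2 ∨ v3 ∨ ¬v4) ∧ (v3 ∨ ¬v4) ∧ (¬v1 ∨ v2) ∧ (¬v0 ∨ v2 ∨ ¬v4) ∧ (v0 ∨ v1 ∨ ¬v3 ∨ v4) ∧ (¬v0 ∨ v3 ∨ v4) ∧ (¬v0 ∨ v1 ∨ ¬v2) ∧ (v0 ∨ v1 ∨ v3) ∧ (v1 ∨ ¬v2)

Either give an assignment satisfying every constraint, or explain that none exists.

v0: False; v1: True; v2: True; v3: False; v4: False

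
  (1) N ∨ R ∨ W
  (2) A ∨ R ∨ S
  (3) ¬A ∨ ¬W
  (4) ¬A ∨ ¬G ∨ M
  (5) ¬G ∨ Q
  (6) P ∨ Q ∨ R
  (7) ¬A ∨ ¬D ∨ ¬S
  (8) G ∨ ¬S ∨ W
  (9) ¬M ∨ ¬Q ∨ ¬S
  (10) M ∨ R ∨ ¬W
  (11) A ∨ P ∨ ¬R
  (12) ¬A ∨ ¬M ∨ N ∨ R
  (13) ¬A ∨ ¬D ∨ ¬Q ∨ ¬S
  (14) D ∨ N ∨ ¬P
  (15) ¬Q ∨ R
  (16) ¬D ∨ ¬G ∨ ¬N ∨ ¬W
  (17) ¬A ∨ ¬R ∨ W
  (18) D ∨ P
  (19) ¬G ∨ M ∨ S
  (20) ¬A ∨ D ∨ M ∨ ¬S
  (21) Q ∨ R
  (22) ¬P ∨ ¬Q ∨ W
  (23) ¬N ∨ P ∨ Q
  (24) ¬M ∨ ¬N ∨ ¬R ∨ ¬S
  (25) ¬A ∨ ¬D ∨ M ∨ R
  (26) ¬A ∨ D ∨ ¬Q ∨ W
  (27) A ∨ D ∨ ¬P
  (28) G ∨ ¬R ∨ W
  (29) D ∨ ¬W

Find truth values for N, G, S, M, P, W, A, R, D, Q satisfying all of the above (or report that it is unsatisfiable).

N = False, G = True, S = True, M = False, P = True, W = True, A = False, R = True, D = True, Q = True

Set N = False.
Set G = True.
  then (¬G ∨ Q) forces Q = True.
  then (¬Q ∨ R) forces R = True.
Set S = True.
  then (¬M ∨ ¬Q ∨ ¬S) forces M = False.
  then (¬A ∨ ¬G ∨ M) forces A = False.
  then (A ∨ P ∨ ¬R) forces P = True.
  then (D ∨ N ∨ ¬P) forces D = True.
  then (¬P ∨ ¬Q ∨ W) forces W = True.
All clauses satisfied.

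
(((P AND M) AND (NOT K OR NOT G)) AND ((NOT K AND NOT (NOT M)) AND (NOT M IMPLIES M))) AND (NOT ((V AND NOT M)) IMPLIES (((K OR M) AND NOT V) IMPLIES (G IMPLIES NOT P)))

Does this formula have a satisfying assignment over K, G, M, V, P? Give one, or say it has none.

K: False, G: False, M: True, V: False, P: True

  ((P AND M) AND (NOT K OR NOT G)) AND ((NOT K AND NOT (NOT M)) AND (NOT M IMPLIES M)) = True
    (P AND M) AND (NOT K OR NOT G) = True
      P AND M = True
      NOT K OR NOT G = True
        NOT K = True
        NOT G = True
    (NOT K AND NOT (NOT M)) AND (NOT M IMPLIES M) = True
      NOT K AND NOT (NOT M) = True
        NOT K = True
        NOT (NOT M) = True
          NOT M = False
      NOT M IMPLIES M = True
        NOT M = False
  NOT ((V AND NOT M)) IMPLIES (((K OR M) AND NOT V) IMPLIES (G IMPLIES NOT P)) = True
    NOT ((V AND NOT M)) = True
      V AND NOT M = False
        NOT M = False
    ((K OR M) AND NOT V) IMPLIES (G IMPLIES NOT P) = True
      (K OR M) AND NOT V = True
        K OR M = True
        NOT V = True
      G IMPLIES NOT P = True
        NOT P = False
Both conjuncts True, so the formula holds.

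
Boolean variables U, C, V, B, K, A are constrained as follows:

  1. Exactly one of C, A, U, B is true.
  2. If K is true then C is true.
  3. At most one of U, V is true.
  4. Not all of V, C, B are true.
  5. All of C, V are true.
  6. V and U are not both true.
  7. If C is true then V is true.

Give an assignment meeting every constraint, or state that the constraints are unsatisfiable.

U = False, C = True, V = True, B = False, K = True, A = False

  (1) {C, A, U, B}: 1 true — exactly one ✓
  (2) K=T ⇒ C: T ✓
  (3) {U, V}: 1 true — at most one ✓
  (4) {V, C, B}: 2/3 true — not all ✓
  (5) {C, V}: all 2 true ✓
  (6) V=T, U=F — not both ✓
  (7) C=T ⇒ V: T ✓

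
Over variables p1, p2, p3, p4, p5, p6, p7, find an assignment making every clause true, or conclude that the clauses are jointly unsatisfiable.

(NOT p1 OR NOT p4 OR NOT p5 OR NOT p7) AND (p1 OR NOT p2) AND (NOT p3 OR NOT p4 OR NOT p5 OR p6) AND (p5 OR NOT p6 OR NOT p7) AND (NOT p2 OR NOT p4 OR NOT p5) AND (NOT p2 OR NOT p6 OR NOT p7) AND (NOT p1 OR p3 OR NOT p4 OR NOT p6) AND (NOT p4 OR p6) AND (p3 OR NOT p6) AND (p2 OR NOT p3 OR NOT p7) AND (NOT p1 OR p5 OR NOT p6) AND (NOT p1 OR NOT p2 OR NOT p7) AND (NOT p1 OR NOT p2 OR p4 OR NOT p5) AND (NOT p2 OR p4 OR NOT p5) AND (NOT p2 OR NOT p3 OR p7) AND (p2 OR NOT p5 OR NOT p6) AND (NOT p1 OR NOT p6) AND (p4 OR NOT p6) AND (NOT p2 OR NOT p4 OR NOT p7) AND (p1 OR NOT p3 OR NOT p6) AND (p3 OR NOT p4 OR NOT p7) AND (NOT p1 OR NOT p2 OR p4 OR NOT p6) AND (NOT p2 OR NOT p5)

Set p1 = True.
  then (NOT p1 OR NOT p6) forces p6 = False.
  then (NOT p4 OR p6) forces p4 = False.
Set p2 = False.
Set p3 = False.
Set p5 = False.
Set p7 = False.
All clauses satisfied.

p1=T, p2=F, p3=F, p4=F, p5=F, p6=F, p7=F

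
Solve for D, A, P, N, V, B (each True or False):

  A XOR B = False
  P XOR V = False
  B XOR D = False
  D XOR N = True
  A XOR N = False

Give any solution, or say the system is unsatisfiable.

Adding constraints 1, 3, 4, 5 mod 2: every variable appears an even number of times on the left, so the left side is 0.
But the right sides sum to 1 (mod 2). 0 ≠ 1 — the system is inconsistent.

The formula is unsatisfiable.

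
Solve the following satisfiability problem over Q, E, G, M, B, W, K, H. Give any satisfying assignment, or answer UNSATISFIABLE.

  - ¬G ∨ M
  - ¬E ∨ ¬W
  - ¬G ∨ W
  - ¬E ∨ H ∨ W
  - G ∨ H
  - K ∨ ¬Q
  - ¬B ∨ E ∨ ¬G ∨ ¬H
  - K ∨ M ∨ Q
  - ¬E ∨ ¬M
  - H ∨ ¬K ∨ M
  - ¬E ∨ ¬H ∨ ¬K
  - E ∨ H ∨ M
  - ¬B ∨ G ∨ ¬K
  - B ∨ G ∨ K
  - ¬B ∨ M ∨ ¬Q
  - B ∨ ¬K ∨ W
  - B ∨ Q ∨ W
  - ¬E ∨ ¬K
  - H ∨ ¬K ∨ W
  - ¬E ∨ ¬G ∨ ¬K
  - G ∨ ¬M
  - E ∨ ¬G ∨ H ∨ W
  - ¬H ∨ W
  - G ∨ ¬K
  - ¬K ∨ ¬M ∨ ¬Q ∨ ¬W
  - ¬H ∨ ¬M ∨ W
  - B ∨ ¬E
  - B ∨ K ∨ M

Q = False, E = False, G = True, M = True, B = False, W = True, K = True, H = False

Set Q = False.
Try E = True:
  (¬E ∨ ¬W) forces W = False.
  (¬G ∨ W) forces G = False.
  (¬E ∨ H ∨ W) forces H = True.
  clause (¬H ∨ W) is falsified — backtrack.
So E = False.
Try G = False:
  (G ∨ H) forces H = True.
  (G ∨ ¬M) forces M = False.
  (K ∨ M ∨ Q) forces K = True.
  clause (G ∨ ¬K) is falsified — backtrack.
So G = True.
  then (¬G ∨ M) forces M = True.
  then (¬G ∨ W) forces W = True.
Set B = False.
Set K = True.
Set H = False.
All clauses satisfied.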